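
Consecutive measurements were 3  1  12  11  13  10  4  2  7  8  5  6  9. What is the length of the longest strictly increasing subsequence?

5

Let dp[i] be the length of the longest such subsequence ending at index i:
i:      1  2  3  4  5  6  7  8  9 10 11 12 13
a[i]:   3  1 12 11 13 10  4  2  7  8  5  6  9
dp:     1  1  2  2  3  2  2  2  3  4  3  4  5
Maximum dp value is 5.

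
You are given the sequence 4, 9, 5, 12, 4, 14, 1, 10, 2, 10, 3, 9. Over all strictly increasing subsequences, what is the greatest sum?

39

Let S[i] be the best sum of a strictly increasing subsequence ending at i:
i:      1  2  3  4  5  6  7  8  9 10 11 12
a[i]:   4  9  5 12  4 14  1 10  2 10  3  9
S:      4 13  9 25  4 39  1 23  3 23  6 18
Maximum is 39 (e.g. 4 + 9 + 12 + 14).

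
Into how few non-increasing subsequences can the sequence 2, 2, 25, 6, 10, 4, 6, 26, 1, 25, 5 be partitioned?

4

The minimum number of non-increasing subsequences covering a sequence equals the length of its longest strictly increasing subsequence.
LIS length is 4 (e.g. 2, 6, 10, 26), so 4 piles are needed.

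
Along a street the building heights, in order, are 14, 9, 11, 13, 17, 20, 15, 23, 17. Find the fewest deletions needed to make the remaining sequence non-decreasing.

3

Fewest deletions = n − (longest non-decreasing subsequence).
Patience tails:
14 → extends → [14]
9 → replaces 14 → [9]
11 → extends → [9, 11]
13 → extends → [9, 11, 13]
17 → extends → [9, 11, 13, 17]
20 → extends → [9, 11, 13, 17, 20]
15 → replaces 17 → [9, 11, 13, 15, 20]
23 → extends → [9, 11, 13, 15, 20, 23]
17 → replaces 20 → [9, 11, 13, 15, 17, 23]
Longest non-decreasing subsequence has length 6, so deletions = 9 − 6 = 3.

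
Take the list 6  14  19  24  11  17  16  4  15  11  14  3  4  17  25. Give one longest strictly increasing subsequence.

Patience tails give the LIS length; then backtrack through the dp parents:
6 → extends → [6]
14 → extends → [6, 14]
19 → extends → [6, 14, 19]
24 → extends → [6, 14, 19, 24]
11 → replaces 14 → [6, 11, 19, 24]
17 → replaces 19 → [6, 11, 17, 24]
16 → replaces 17 → [6, 11, 16, 24]
4 → replaces 6 → [4, 11, 16, 24]
15 → replaces 16 → [4, 11, 15, 24]
11 → already a tail → [4, 11, 15, 24]
14 → replaces 15 → [4, 11, 14, 24]
3 → replaces 4 → [3, 11, 14, 24]
4 → replaces 11 → [3, 4, 14, 24]
17 → replaces 24 → [3, 4, 14, 17]
25 → extends → [3, 4, 14, 17, 25]
Length 5; one witness is 6, 14, 19, 24, 25.

6, 14, 19, 24, 25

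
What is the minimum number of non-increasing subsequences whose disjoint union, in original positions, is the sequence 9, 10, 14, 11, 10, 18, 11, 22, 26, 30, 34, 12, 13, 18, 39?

9

Place each on the leftmost legal pile:
9 → new pile 1 (tops now [9])
10 → new pile 2 (tops now [9, 10])
14 → new pile 3 (tops now [9, 10, 14])
11 → pile 3 (tops now [9, 10, 11])
10 → pile 2 (tops now [9, 10, 11])
18 → new pile 4 (tops now [9, 10, 11, 18])
11 → pile 3 (tops now [9, 10, 11, 18])
22 → new pile 5 (tops now [9, 10, 11, 18, 22])
26 → new pile 6 (tops now [9, 10, 11, 18, 22, 26])
30 → new pile 7 (tops now [9, 10, 11, 18, 22, 26, 30])
34 → new pile 8 (tops now [9, 10, 11, 18, 22, 26, 30, 34])
12 → pile 4 (tops now [9, 10, 11, 12, 22, 26, 30, 34])
13 → pile 5 (tops now [9, 10, 11, 12, 13, 26, 30, 34])
18 → pile 6 (tops now [9, 10, 11, 12, 13, 18, 30, 34])
39 → new pile 9 (tops now [9, 10, 11, 12, 13, 18, 30, 34, 39])
Nine piles.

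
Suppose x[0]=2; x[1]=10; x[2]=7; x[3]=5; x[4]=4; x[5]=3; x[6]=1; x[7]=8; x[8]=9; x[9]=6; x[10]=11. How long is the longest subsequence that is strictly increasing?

5

Track the smallest tail for each achievable length (strict):
2 → extends → [2]
10 → extends → [2, 10]
7 → replaces 10 → [2, 7]
5 → replaces 7 → [2, 5]
4 → replaces 5 → [2, 4]
3 → replaces 4 → [2, 3]
1 → replaces 2 → [1, 3]
8 → extends → [1, 3, 8]
9 → extends → [1, 3, 8, 9]
6 → replaces 8 → [1, 3, 6, 9]
11 → extends → [1, 3, 6, 9, 11]
Five tails, so the longest strictly increasing subsequence has length 5 (e.g. 2, 7, 8, 9, 11).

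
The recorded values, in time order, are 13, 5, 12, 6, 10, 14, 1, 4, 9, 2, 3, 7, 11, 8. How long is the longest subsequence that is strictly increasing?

Track the smallest tail for each achievable length (strict):
13 → extends → [13]
5 → replaces 13 → [5]
12 → extends → [5, 12]
6 → replaces 12 → [5, 6]
10 → extends → [5, 6, 10]
14 → extends → [5, 6, 10, 14]
1 → replaces 5 → [1, 6, 10, 14]
4 → replaces 6 → [1, 4, 10, 14]
9 → replaces 10 → [1, 4, 9, 14]
2 → replaces 4 → [1, 2, 9, 14]
3 → replaces 9 → [1, 2, 3, 14]
7 → replaces 14 → [1, 2, 3, 7]
11 → extends → [1, 2, 3, 7, 11]
8 → replaces 11 → [1, 2, 3, 7, 8]
Five tails, so the longest strictly increasing subsequence has length 5 (e.g. 1, 2, 3, 7, 11).

5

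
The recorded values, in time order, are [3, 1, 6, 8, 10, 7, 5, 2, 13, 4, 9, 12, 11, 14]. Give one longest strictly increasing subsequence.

3, 6, 8, 10, 13, 14

Patience tails give the LIS length; then backtrack through the dp parents:
3 → extends → [3]
1 → replaces 3 → [1]
6 → extends → [1, 6]
8 → extends → [1, 6, 8]
10 → extends → [1, 6, 8, 10]
7 → replaces 8 → [1, 6, 7, 10]
5 → replaces 6 → [1, 5, 7, 10]
2 → replaces 5 → [1, 2, 7, 10]
13 → extends → [1, 2, 7, 10, 13]
4 → replaces 7 → [1, 2, 4, 10, 13]
9 → replaces 10 → [1, 2, 4, 9, 13]
12 → replaces 13 → [1, 2, 4, 9, 12]
11 → replaces 12 → [1, 2, 4, 9, 11]
14 → extends → [1, 2, 4, 9, 11, 14]
Length 6; one witness is 3, 6, 8, 10, 13, 14.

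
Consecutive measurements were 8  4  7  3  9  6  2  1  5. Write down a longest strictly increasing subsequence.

4, 7, 9

Patience tails give the LIS length; then backtrack through the dp parents:
8 → extends → [8]
4 → replaces 8 → [4]
7 → extends → [4, 7]
3 → replaces 4 → [3, 7]
9 → extends → [3, 7, 9]
6 → replaces 7 → [3, 6, 9]
2 → replaces 3 → [2, 6, 9]
1 → replaces 2 → [1, 6, 9]
5 → replaces 6 → [1, 5, 9]
Length 3; one witness is 4, 7, 9.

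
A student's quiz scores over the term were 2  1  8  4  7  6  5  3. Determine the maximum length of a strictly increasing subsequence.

3

Track the smallest tail for each achievable length (strict):
2 → extends → [2]
1 → replaces 2 → [1]
8 → extends → [1, 8]
4 → replaces 8 → [1, 4]
7 → extends → [1, 4, 7]
6 → replaces 7 → [1, 4, 6]
5 → replaces 6 → [1, 4, 5]
3 → replaces 4 → [1, 3, 5]
Three tails, so the longest strictly increasing subsequence has length 3 (e.g. 2, 4, 7).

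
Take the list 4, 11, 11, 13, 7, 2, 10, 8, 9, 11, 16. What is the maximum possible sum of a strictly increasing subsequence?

55

Let S[i] be the best sum of a strictly increasing subsequence ending at i:
i:      1  2  3  4  5  6  7  8  9 10 11
a[i]:   4 11 11 13  7  2 10  8  9 11 16
S:      4 15 15 28 11  2 21 19 28 39 55
Maximum is 55 (e.g. 4 + 7 + 8 + 9 + 11 + 16).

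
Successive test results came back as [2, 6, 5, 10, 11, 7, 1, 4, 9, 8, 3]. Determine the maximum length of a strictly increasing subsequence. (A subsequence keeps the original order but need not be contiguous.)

Track the smallest tail for each achievable length (strict):
2 → extends → [2]
6 → extends → [2, 6]
5 → replaces 6 → [2, 5]
10 → extends → [2, 5, 10]
11 → extends → [2, 5, 10, 11]
7 → replaces 10 → [2, 5, 7, 11]
1 → replaces 2 → [1, 5, 7, 11]
4 → replaces 5 → [1, 4, 7, 11]
9 → replaces 11 → [1, 4, 7, 9]
8 → replaces 9 → [1, 4, 7, 8]
3 → replaces 4 → [1, 3, 7, 8]
Four tails, so the longest strictly increasing subsequence has length 4 (e.g. 2, 6, 10, 11).

4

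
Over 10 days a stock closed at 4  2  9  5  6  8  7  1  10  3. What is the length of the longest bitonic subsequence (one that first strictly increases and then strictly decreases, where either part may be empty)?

6

inc[i] = longest strictly increasing subsequence ending at i; dec[i] = longest strictly decreasing subsequence starting at i:
i:      1  2  3  4  5  6  7  8  9 10
a[i]:   4  2  9  5  6  8  7  1 10  3
inc:    1  1  2  2  3  4  4  1  5  2
dec:    3  2  4  2  2  3  2  1  2  1
Best peak at i=6 (value 8): inc=4, dec=3, length 4+3−1 = 6.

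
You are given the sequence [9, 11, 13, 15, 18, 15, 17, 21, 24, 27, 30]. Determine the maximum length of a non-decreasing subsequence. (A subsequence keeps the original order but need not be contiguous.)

Track the smallest tail for each achievable length (allowing ties):
9 → extends → [9]
11 → extends → [9, 11]
13 → extends → [9, 11, 13]
15 → extends → [9, 11, 13, 15]
18 → extends → [9, 11, 13, 15, 18]
15 → replaces 18 → [9, 11, 13, 15, 15]
17 → extends → [9, 11, 13, 15, 15, 17]
21 → extends → [9, 11, 13, 15, 15, 17, 21]
24 → extends → [9, 11, 13, 15, 15, 17, 21, 24]
27 → extends → [9, 11, 13, 15, 15, 17, 21, 24, 27]
30 → extends → [9, 11, 13, 15, 15, 17, 21, 24, 27, 30]
Ten tails, so the longest non-decreasing subsequence has length 10 (e.g. 9, 11, 13, 15, 15, 17, 21, 24, 27, 30).

10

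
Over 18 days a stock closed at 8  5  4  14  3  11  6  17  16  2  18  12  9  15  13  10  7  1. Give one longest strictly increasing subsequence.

Patience tails give the LIS length; then backtrack through the dp parents:
8 → extends → [8]
5 → replaces 8 → [5]
4 → replaces 5 → [4]
14 → extends → [4, 14]
3 → replaces 4 → [3, 14]
11 → replaces 14 → [3, 11]
6 → replaces 11 → [3, 6]
17 → extends → [3, 6, 17]
16 → replaces 17 → [3, 6, 16]
2 → replaces 3 → [2, 6, 16]
18 → extends → [2, 6, 16, 18]
12 → replaces 16 → [2, 6, 12, 18]
9 → replaces 12 → [2, 6, 9, 18]
15 → replaces 18 → [2, 6, 9, 15]
13 → replaces 15 → [2, 6, 9, 13]
10 → replaces 13 → [2, 6, 9, 10]
7 → replaces 9 → [2, 6, 7, 10]
1 → replaces 2 → [1, 6, 7, 10]
Length 4; one witness is 8, 14, 17, 18.

8, 14, 17, 18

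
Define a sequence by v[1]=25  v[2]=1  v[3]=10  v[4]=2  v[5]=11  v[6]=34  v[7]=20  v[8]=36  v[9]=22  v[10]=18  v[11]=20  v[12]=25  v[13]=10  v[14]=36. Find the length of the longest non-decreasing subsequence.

Let dp[i] be the length of the longest such subsequence ending at index i:
i:      1  2  3  4  5  6  7  8  9 10 11 12 13 14
v[i]:  25  1 10  2 11 34 20 36 22 18 20 25 10 36
dp:     1  1  2  2  3  4  4  5  5  4  5  6  3  7
Maximum dp value is 7.

7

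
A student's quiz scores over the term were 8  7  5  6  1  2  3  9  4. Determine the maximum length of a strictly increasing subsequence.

Track the smallest tail for each achievable length (strict):
8 → extends → [8]
7 → replaces 8 → [7]
5 → replaces 7 → [5]
6 → extends → [5, 6]
1 → replaces 5 → [1, 6]
2 → replaces 6 → [1, 2]
3 → extends → [1, 2, 3]
9 → extends → [1, 2, 3, 9]
4 → replaces 9 → [1, 2, 3, 4]
Four tails, so the longest strictly increasing subsequence has length 4 (e.g. 1, 2, 3, 9).

4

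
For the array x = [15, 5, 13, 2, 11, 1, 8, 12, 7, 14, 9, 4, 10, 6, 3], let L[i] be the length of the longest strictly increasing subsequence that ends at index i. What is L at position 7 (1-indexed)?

2

dp[i] = 1 + max{dp[j] : j<i, x[j]<x[i]} (or 1 if no such j):
i:      1  2  3  4  5  6  7  8  9 10 11 12 13 14 15
x[i]:  15  5 13  2 11  1  8 12  7 14  9  4 10  6  3
dp:     1  1  2  1  2  1  2  3  2  4  3  2  4  3  2
At index 7 the value is 2.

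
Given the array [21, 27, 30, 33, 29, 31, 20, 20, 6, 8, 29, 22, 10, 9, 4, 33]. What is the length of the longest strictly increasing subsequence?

Let dp[i] be the length of the longest such subsequence ending at index i:
i:      1  2  3  4  5  6  7  8  9 10 11 12 13 14 15 16
a[i]:  21 27 30 33 29 31 20 20  6  8 29 22 10  9  4 33
dp:     1  2  3  4  3  4  1  1  1  2  3  3  3  3  1  5
Maximum dp value is 5.

5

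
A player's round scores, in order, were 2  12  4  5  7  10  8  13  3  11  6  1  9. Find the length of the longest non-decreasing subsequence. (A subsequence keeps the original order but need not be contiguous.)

6

Track the smallest tail for each achievable length (allowing ties):
2 → extends → [2]
12 → extends → [2, 12]
4 → replaces 12 → [2, 4]
5 → extends → [2, 4, 5]
7 → extends → [2, 4, 5, 7]
10 → extends → [2, 4, 5, 7, 10]
8 → replaces 10 → [2, 4, 5, 7, 8]
13 → extends → [2, 4, 5, 7, 8, 13]
3 → replaces 4 → [2, 3, 5, 7, 8, 13]
11 → replaces 13 → [2, 3, 5, 7, 8, 11]
6 → replaces 7 → [2, 3, 5, 6, 8, 11]
1 → replaces 2 → [1, 3, 5, 6, 8, 11]
9 → replaces 11 → [1, 3, 5, 6, 8, 9]
Six tails, so the longest non-decreasing subsequence has length 6 (e.g. 2, 4, 5, 7, 10, 13).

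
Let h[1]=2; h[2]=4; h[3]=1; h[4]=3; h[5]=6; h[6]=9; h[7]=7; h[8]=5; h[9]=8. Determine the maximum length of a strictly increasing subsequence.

5

Track the smallest tail for each achievable length (strict):
2 → extends → [2]
4 → extends → [2, 4]
1 → replaces 2 → [1, 4]
3 → replaces 4 → [1, 3]
6 → extends → [1, 3, 6]
9 → extends → [1, 3, 6, 9]
7 → replaces 9 → [1, 3, 6, 7]
5 → replaces 6 → [1, 3, 5, 7]
8 → extends → [1, 3, 5, 7, 8]
Five tails, so the longest strictly increasing subsequence has length 5 (e.g. 2, 4, 6, 7, 8).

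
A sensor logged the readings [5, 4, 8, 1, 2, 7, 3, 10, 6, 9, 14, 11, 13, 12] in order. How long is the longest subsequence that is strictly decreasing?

Let dp[i] be the longest strictly decreasing subsequence ending at i:
i:      1  2  3  4  5  6  7  8  9 10 11 12 13 14
a[i]:   5  4  8  1  2  7  3 10  6  9 14 11 13 12
dp:     1  2  1  3  3  2  3  1  3  2  1  2  2  3
Maximum is 3.

3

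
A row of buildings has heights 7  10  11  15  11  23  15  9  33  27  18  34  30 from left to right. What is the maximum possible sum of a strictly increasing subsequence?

Let S[i] be the best sum of a strictly increasing subsequence ending at i:
i:       1   2   3   4   5   6   7   8   9  10  11  12  13
a[i]:    7  10  11  15  11  23  15   9  33  27  18  34  30
S:       7  17  28  43  28  66  43  16  99  93  61 133 123
Maximum is 133 (e.g. 7 + 10 + 11 + 15 + 23 + 33 + 34).

133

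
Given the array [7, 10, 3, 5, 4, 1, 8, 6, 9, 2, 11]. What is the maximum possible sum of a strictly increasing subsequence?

Let S[i] be the best sum of a strictly increasing subsequence ending at i:
i:      1  2  3  4  5  6  7  8  9 10 11
a[i]:   7 10  3  5  4  1  8  6  9  2 11
S:      7 17  3  8  7  1 16 14 25  3 36
Maximum is 36 (e.g. 3 + 5 + 8 + 9 + 11).

36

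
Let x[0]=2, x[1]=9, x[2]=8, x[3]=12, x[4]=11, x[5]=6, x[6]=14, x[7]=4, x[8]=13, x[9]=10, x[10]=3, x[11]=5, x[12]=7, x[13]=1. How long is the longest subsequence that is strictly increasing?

4

Track the smallest tail for each achievable length (strict):
2 → extends → [2]
9 → extends → [2, 9]
8 → replaces 9 → [2, 8]
12 → extends → [2, 8, 12]
11 → replaces 12 → [2, 8, 11]
6 → replaces 8 → [2, 6, 11]
14 → extends → [2, 6, 11, 14]
4 → replaces 6 → [2, 4, 11, 14]
13 → replaces 14 → [2, 4, 11, 13]
10 → replaces 11 → [2, 4, 10, 13]
3 → replaces 4 → [2, 3, 10, 13]
5 → replaces 10 → [2, 3, 5, 13]
7 → replaces 13 → [2, 3, 5, 7]
1 → replaces 2 → [1, 3, 5, 7]
Four tails, so the longest strictly increasing subsequence has length 4 (e.g. 2, 9, 12, 14).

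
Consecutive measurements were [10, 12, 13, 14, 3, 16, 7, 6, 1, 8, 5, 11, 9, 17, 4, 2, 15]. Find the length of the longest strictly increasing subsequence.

6

Let dp[i] be the length of the longest such subsequence ending at index i:
i:      1  2  3  4  5  6  7  8  9 10 11 12 13 14 15 16 17
a[i]:  10 12 13 14  3 16  7  6  1  8  5 11  9 17  4  2 15
dp:     1  2  3  4  1  5  2  2  1  3  2  4  4  6  2  2  5
Maximum dp value is 6.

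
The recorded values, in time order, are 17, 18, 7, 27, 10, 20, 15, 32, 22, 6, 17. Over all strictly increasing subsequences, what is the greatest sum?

94

Let S[i] be the best sum of a strictly increasing subsequence ending at i:
i:      1  2  3  4  5  6  7  8  9 10 11
a[i]:  17 18  7 27 10 20 15 32 22  6 17
S:     17 35  7 62 17 55 32 94 77  6 49
Maximum is 94 (e.g. 17 + 18 + 27 + 32).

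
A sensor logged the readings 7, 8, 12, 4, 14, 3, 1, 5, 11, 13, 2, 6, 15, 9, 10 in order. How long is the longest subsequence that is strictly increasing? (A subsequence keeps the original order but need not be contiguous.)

5

Track the smallest tail for each achievable length (strict):
7 → extends → [7]
8 → extends → [7, 8]
12 → extends → [7, 8, 12]
4 → replaces 7 → [4, 8, 12]
14 → extends → [4, 8, 12, 14]
3 → replaces 4 → [3, 8, 12, 14]
1 → replaces 3 → [1, 8, 12, 14]
5 → replaces 8 → [1, 5, 12, 14]
11 → replaces 12 → [1, 5, 11, 14]
13 → replaces 14 → [1, 5, 11, 13]
2 → replaces 5 → [1, 2, 11, 13]
6 → replaces 11 → [1, 2, 6, 13]
15 → extends → [1, 2, 6, 13, 15]
9 → replaces 13 → [1, 2, 6, 9, 15]
10 → replaces 15 → [1, 2, 6, 9, 10]
Five tails, so the longest strictly increasing subsequence has length 5 (e.g. 7, 8, 12, 14, 15).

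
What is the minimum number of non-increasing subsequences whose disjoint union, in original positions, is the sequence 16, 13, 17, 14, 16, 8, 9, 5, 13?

Place each on the leftmost legal pile:
16 → new pile 1 (tops now [16])
13 → pile 1 (tops now [13])
17 → new pile 2 (tops now [13, 17])
14 → pile 2 (tops now [13, 14])
16 → new pile 3 (tops now [13, 14, 16])
8 → pile 1 (tops now [8, 14, 16])
9 → pile 2 (tops now [8, 9, 16])
5 → pile 1 (tops now [5, 9, 16])
13 → pile 3 (tops now [5, 9, 13])
Three piles.

3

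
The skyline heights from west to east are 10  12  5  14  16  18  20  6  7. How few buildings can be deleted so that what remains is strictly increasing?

3

Fewest deletions = n − (longest strictly increasing subsequence).
i:      1  2  3  4  5  6  7  8  9
a[i]:  10 12  5 14 16 18 20  6  7
dp:     1  2  1  3  4  5  6  2  3
max dp = 6, so deletions = 9 − 6 = 3.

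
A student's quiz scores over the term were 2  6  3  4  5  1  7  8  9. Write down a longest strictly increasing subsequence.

Patience tails give the LIS length; then backtrack through the dp parents:
2 → extends → [2]
6 → extends → [2, 6]
3 → replaces 6 → [2, 3]
4 → extends → [2, 3, 4]
5 → extends → [2, 3, 4, 5]
1 → replaces 2 → [1, 3, 4, 5]
7 → extends → [1, 3, 4, 5, 7]
8 → extends → [1, 3, 4, 5, 7, 8]
9 → extends → [1, 3, 4, 5, 7, 8, 9]
Length 7; one witness is 2, 3, 4, 5, 7, 8, 9.

2, 3, 4, 5, 7, 8, 9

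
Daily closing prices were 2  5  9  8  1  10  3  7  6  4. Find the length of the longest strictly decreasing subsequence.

Let dp[i] be the longest strictly decreasing subsequence ending at i:
i:      1  2  3  4  5  6  7  8  9 10
a[i]:   2  5  9  8  1 10  3  7  6  4
dp:     1  1  1  2  3  1  3  3  4  5
Maximum is 5.

5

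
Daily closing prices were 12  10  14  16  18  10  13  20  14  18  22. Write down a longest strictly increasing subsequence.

Patience tails give the LIS length; then backtrack through the dp parents:
12 → extends → [12]
10 → replaces 12 → [10]
14 → extends → [10, 14]
16 → extends → [10, 14, 16]
18 → extends → [10, 14, 16, 18]
10 → already a tail → [10, 14, 16, 18]
13 → replaces 14 → [10, 13, 16, 18]
20 → extends → [10, 13, 16, 18, 20]
14 → replaces 16 → [10, 13, 14, 18, 20]
18 → already a tail → [10, 13, 14, 18, 20]
22 → extends → [10, 13, 14, 18, 20, 22]
Length 6; one witness is 12, 14, 16, 18, 20, 22.

12, 14, 16, 18, 20, 22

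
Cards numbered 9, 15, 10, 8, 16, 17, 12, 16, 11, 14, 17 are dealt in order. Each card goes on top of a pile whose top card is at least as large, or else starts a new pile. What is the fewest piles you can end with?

Place each on the leftmost legal pile:
9 → new pile 1 (tops now [9])
15 → new pile 2 (tops now [9, 15])
10 → pile 2 (tops now [9, 10])
8 → pile 1 (tops now [8, 10])
16 → new pile 3 (tops now [8, 10, 16])
17 → new pile 4 (tops now [8, 10, 16, 17])
12 → pile 3 (tops now [8, 10, 12, 17])
16 → pile 4 (tops now [8, 10, 12, 16])
11 → pile 3 (tops now [8, 10, 11, 16])
14 → pile 4 (tops now [8, 10, 11, 14])
17 → new pile 5 (tops now [8, 10, 11, 14, 17])
Five piles.

5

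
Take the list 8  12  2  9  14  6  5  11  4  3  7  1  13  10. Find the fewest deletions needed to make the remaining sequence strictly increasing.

10

Fewest deletions = n − (longest strictly increasing subsequence).
Patience tails:
8 → extends → [8]
12 → extends → [8, 12]
2 → replaces 8 → [2, 12]
9 → replaces 12 → [2, 9]
14 → extends → [2, 9, 14]
6 → replaces 9 → [2, 6, 14]
5 → replaces 6 → [2, 5, 14]
11 → replaces 14 → [2, 5, 11]
4 → replaces 5 → [2, 4, 11]
3 → replaces 4 → [2, 3, 11]
7 → replaces 11 → [2, 3, 7]
1 → replaces 2 → [1, 3, 7]
13 → extends → [1, 3, 7, 13]
10 → replaces 13 → [1, 3, 7, 10]
Longest strictly increasing subsequence has length 4, so deletions = 14 − 4 = 10.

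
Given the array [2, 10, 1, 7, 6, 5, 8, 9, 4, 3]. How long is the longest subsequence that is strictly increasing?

4

Track the smallest tail for each achievable length (strict):
2 → extends → [2]
10 → extends → [2, 10]
1 → replaces 2 → [1, 10]
7 → replaces 10 → [1, 7]
6 → replaces 7 → [1, 6]
5 → replaces 6 → [1, 5]
8 → extends → [1, 5, 8]
9 → extends → [1, 5, 8, 9]
4 → replaces 5 → [1, 4, 8, 9]
3 → replaces 4 → [1, 3, 8, 9]
Four tails, so the longest strictly increasing subsequence has length 4 (e.g. 2, 7, 8, 9).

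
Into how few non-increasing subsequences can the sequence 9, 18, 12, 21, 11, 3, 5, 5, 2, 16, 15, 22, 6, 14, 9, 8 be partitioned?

4

Place each on the leftmost legal pile:
9 → new pile 1 (tops now [9])
18 → new pile 2 (tops now [9, 18])
12 → pile 2 (tops now [9, 12])
21 → new pile 3 (tops now [9, 12, 21])
11 → pile 2 (tops now [9, 11, 21])
3 → pile 1 (tops now [3, 11, 21])
5 → pile 2 (tops now [3, 5, 21])
5 → pile 2 (tops now [3, 5, 21])
2 → pile 1 (tops now [2, 5, 21])
16 → pile 3 (tops now [2, 5, 16])
15 → pile 3 (tops now [2, 5, 15])
22 → new pile 4 (tops now [2, 5, 15, 22])
6 → pile 3 (tops now [2, 5, 6, 22])
14 → pile 4 (tops now [2, 5, 6, 14])
9 → pile 4 (tops now [2, 5, 6, 9])
8 → pile 4 (tops now [2, 5, 6, 8])
Four piles.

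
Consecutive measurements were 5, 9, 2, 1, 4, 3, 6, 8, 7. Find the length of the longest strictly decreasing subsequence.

Let dp[i] be the longest strictly decreasing subsequence ending at i:
i:     1 2 3 4 5 6 7 8 9
a[i]:  5 9 2 1 4 3 6 8 7
dp:    1 1 2 3 2 3 2 2 3
Maximum is 3.

3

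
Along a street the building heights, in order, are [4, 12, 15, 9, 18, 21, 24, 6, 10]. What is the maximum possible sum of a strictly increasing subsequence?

Let S[i] be the best sum of a strictly increasing subsequence ending at i:
i:      1  2  3  4  5  6  7  8  9
a[i]:   4 12 15  9 18 21 24  6 10
S:      4 16 31 13 49 70 94 10 23
Maximum is 94 (e.g. 4 + 12 + 15 + 18 + 21 + 24).

94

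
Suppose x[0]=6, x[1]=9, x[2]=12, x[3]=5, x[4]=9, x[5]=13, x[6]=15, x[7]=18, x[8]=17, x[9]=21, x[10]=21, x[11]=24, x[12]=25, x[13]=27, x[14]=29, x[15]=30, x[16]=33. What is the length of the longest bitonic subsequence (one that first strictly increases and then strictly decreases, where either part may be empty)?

13

inc[i] = longest strictly increasing subsequence ending at i; dec[i] = longest strictly decreasing subsequence starting at i:
i:      0  1  2  3  4  5  6  7  8  9 10 11 12 13 14 15 16
x[i]:   6  9 12  5  9 13 15 18 17 21 21 24 25 27 29 30 33
inc:    1  2  3  1  2  4  5  6  6  7  7  8  9 10 11 12 13
dec:    2  2  2  1  1  1  1  2  1  1  1  1  1  1  1  1  1
Best peak at i=16 (value 33): inc=13, dec=1, length 13+1−1 = 13.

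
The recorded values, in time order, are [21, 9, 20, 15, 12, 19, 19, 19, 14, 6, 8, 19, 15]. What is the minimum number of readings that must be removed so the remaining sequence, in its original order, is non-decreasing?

Fewest deletions = n − (longest non-decreasing subsequence).
i:      1  2  3  4  5  6  7  8  9 10 11 12 13
a[i]:  21  9 20 15 12 19 19 19 14  6  8 19 15
dp:     1  1  2  2  2  3  4  5  3  1  2  6  4
max dp = 6, so deletions = 13 − 6 = 7.

7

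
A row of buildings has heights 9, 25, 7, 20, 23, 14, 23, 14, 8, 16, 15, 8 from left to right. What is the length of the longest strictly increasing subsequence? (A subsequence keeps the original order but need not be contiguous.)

Track the smallest tail for each achievable length (strict):
9 → extends → [9]
25 → extends → [9, 25]
7 → replaces 9 → [7, 25]
20 → replaces 25 → [7, 20]
23 → extends → [7, 20, 23]
14 → replaces 20 → [7, 14, 23]
23 → already a tail → [7, 14, 23]
14 → already a tail → [7, 14, 23]
8 → replaces 14 → [7, 8, 23]
16 → replaces 23 → [7, 8, 16]
15 → replaces 16 → [7, 8, 15]
8 → already a tail → [7, 8, 15]
Three tails, so the longest strictly increasing subsequence has length 3 (e.g. 9, 20, 23).

3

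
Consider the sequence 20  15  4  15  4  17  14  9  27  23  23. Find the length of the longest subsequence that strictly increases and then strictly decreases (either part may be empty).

inc[i] = longest strictly increasing subsequence ending at i; dec[i] = longest strictly decreasing subsequence starting at i:
i:      1  2  3  4  5  6  7  8  9 10 11
a[i]:  20 15  4 15  4 17 14  9 27 23 23
inc:    1  1  1  2  1  3  2  2  4  4  4
dec:    4  3  1  3  1  3  2  1  2  1  1
Best peak at i=6 (value 17): inc=3, dec=3, length 3+3−1 = 5.

5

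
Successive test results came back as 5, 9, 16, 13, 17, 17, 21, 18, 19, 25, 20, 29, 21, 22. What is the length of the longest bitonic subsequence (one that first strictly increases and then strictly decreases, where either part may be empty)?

inc[i] = longest strictly increasing subsequence ending at i; dec[i] = longest strictly decreasing subsequence starting at i:
i:      1  2  3  4  5  6  7  8  9 10 11 12 13 14
a[i]:   5  9 16 13 17 17 21 18 19 25 20 29 21 22
inc:    1  2  3  3  4  4  5  5  6  7  7  8  8  9
dec:    1  1  2  1  1  1  2  1  1  2  1  2  1  1
Best peak at i=12 (value 29): inc=8, dec=2, length 8+2−1 = 9.

9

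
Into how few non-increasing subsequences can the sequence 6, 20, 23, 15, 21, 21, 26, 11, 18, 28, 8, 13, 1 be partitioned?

Place each on the leftmost legal pile:
6 → new pile 1 (tops now [6])
20 → new pile 2 (tops now [6, 20])
23 → new pile 3 (tops now [6, 20, 23])
15 → pile 2 (tops now [6, 15, 23])
21 → pile 3 (tops now [6, 15, 21])
21 → pile 3 (tops now [6, 15, 21])
26 → new pile 4 (tops now [6, 15, 21, 26])
11 → pile 2 (tops now [6, 11, 21, 26])
18 → pile 3 (tops now [6, 11, 18, 26])
28 → new pile 5 (tops now [6, 11, 18, 26, 28])
8 → pile 2 (tops now [6, 8, 18, 26, 28])
13 → pile 3 (tops now [6, 8, 13, 26, 28])
1 → pile 1 (tops now [1, 8, 13, 26, 28])
Five piles.

5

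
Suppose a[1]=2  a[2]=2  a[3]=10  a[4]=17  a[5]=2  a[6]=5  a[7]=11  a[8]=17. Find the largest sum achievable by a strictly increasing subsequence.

40

Let S[i] be the best sum of a strictly increasing subsequence ending at i:
i:      1  2  3  4  5  6  7  8
a[i]:   2  2 10 17  2  5 11 17
S:      2  2 12 29  2  7 23 40
Maximum is 40 (e.g. 2 + 10 + 11 + 17).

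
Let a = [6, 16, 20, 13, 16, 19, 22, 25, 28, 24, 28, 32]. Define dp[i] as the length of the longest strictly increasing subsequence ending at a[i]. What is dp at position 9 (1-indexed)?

7

dp[i] = 1 + max{dp[j] : j<i, a[j]<a[i]} (or 1 if no such j):
i:      1  2  3  4  5  6  7  8  9 10 11 12
a[i]:   6 16 20 13 16 19 22 25 28 24 28 32
dp:     1  2  3  2  3  4  5  6  7  6  7  8
At index 9 the value is 7.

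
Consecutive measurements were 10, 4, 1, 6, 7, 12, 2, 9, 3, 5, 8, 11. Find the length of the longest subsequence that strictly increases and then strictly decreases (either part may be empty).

inc[i] = longest strictly increasing subsequence ending at i; dec[i] = longest strictly decreasing subsequence starting at i:
i:      1  2  3  4  5  6  7  8  9 10 11 12
a[i]:  10  4  1  6  7 12  2  9  3  5  8 11
inc:    1  1  1  2  3  4  2  4  3  4  5  6
dec:    3  2  1  2  2  3  1  2  1  1  1  1
Best peak at i=6 (value 12): inc=4, dec=3, length 4+3−1 = 6.

6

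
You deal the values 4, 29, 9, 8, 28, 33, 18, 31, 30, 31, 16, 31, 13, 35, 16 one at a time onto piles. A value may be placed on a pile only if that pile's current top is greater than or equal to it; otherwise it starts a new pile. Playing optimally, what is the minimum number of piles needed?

6

Place each on the leftmost legal pile:
4 → new pile 1 (tops now [4])
29 → new pile 2 (tops now [4, 29])
9 → pile 2 (tops now [4, 9])
8 → pile 2 (tops now [4, 8])
28 → new pile 3 (tops now [4, 8, 28])
33 → new pile 4 (tops now [4, 8, 28, 33])
18 → pile 3 (tops now [4, 8, 18, 33])
31 → pile 4 (tops now [4, 8, 18, 31])
30 → pile 4 (tops now [4, 8, 18, 30])
31 → new pile 5 (tops now [4, 8, 18, 30, 31])
16 → pile 3 (tops now [4, 8, 16, 30, 31])
31 → pile 5 (tops now [4, 8, 16, 30, 31])
13 → pile 3 (tops now [4, 8, 13, 30, 31])
35 → new pile 6 (tops now [4, 8, 13, 30, 31, 35])
16 → pile 4 (tops now [4, 8, 13, 16, 31, 35])
Six piles.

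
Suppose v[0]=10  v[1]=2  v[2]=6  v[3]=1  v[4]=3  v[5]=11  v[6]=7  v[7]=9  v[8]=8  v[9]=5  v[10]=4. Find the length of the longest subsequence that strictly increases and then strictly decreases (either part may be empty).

7

inc[i] = longest strictly increasing subsequence ending at i; dec[i] = longest strictly decreasing subsequence starting at i:
i:      0  1  2  3  4  5  6  7  8  9 10
v[i]:  10  2  6  1  3 11  7  9  8  5  4
inc:    1  1  2  1  2  3  3  4  4  3  3
dec:    5  2  3  1  1  5  3  4  3  2  1
Best peak at i=5 (value 11): inc=3, dec=5, length 3+5−1 = 7.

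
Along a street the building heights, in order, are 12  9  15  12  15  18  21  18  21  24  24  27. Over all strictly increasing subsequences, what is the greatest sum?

Let S[i] be the best sum of a strictly increasing subsequence ending at i:
i:       1   2   3   4   5   6   7   8   9  10  11  12
a[i]:   12   9  15  12  15  18  21  18  21  24  24  27
S:      12   9  27  21  36  54  75  54  75  99  99 126
Maximum is 126 (e.g. 9 + 12 + 15 + 18 + 21 + 24 + 27).

126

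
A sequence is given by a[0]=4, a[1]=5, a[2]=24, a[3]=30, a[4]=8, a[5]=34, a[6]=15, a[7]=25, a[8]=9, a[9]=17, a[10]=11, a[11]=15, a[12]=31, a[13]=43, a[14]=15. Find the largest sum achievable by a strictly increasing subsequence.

Let S[i] be the best sum of a strictly increasing subsequence ending at i:
i:       0   1   2   3   4   5   6   7   8   9  10  11  12  13  14
a[i]:    4   5  24  30   8  34  15  25   9  17  11  15  31  43  15
S:       4   9  33  63  17  97  32  58  26  49  37  52  94 140  52
Maximum is 140 (e.g. 4 + 5 + 24 + 30 + 34 + 43).

140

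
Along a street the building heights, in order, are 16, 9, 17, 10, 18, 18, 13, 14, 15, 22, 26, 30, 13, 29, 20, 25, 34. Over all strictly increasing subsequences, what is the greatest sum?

173

Let S[i] be the best sum of a strictly increasing subsequence ending at i:
i:       1   2   3   4   5   6   7   8   9  10  11  12  13  14  15  16  17
a[i]:   16   9  17  10  18  18  13  14  15  22  26  30  13  29  20  25  34
S:      16   9  33  19  51  51  32  46  61  83 109 139  32 138  81 108 173
Maximum is 173 (e.g. 9 + 10 + 13 + 14 + 15 + 22 + 26 + 30 + 34).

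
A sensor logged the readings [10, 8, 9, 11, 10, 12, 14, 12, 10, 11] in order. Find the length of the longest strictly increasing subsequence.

5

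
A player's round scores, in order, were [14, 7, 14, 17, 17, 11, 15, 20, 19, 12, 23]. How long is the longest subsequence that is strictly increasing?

5

Track the smallest tail for each achievable length (strict):
14 → extends → [14]
7 → replaces 14 → [7]
14 → extends → [7, 14]
17 → extends → [7, 14, 17]
17 → already a tail → [7, 14, 17]
11 → replaces 14 → [7, 11, 17]
15 → replaces 17 → [7, 11, 15]
20 → extends → [7, 11, 15, 20]
19 → replaces 20 → [7, 11, 15, 19]
12 → replaces 15 → [7, 11, 12, 19]
23 → extends → [7, 11, 12, 19, 23]
Five tails, so the longest strictly increasing subsequence has length 5 (e.g. 7, 14, 17, 20, 23).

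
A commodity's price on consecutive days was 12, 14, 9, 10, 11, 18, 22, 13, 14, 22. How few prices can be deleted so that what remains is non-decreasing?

Fewest deletions = n − (longest non-decreasing subsequence).
Patience tails:
12 → extends → [12]
14 → extends → [12, 14]
9 → replaces 12 → [9, 14]
10 → replaces 14 → [9, 10]
11 → extends → [9, 10, 11]
18 → extends → [9, 10, 11, 18]
22 → extends → [9, 10, 11, 18, 22]
13 → replaces 18 → [9, 10, 11, 13, 22]
14 → replaces 22 → [9, 10, 11, 13, 14]
22 → extends → [9, 10, 11, 13, 14, 22]
Longest non-decreasing subsequence has length 6, so deletions = 10 − 6 = 4.

4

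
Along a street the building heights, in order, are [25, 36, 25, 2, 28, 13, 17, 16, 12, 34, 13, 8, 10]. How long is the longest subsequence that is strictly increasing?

4

Track the smallest tail for each achievable length (strict):
25 → extends → [25]
36 → extends → [25, 36]
25 → already a tail → [25, 36]
2 → replaces 25 → [2, 36]
28 → replaces 36 → [2, 28]
13 → replaces 28 → [2, 13]
17 → extends → [2, 13, 17]
16 → replaces 17 → [2, 13, 16]
12 → replaces 13 → [2, 12, 16]
34 → extends → [2, 12, 16, 34]
13 → replaces 16 → [2, 12, 13, 34]
8 → replaces 12 → [2, 8, 13, 34]
10 → replaces 13 → [2, 8, 10, 34]
Four tails, so the longest strictly increasing subsequence has length 4 (e.g. 2, 13, 17, 34).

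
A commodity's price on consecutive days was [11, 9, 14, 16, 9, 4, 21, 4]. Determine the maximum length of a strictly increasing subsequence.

Track the smallest tail for each achievable length (strict):
11 → extends → [11]
9 → replaces 11 → [9]
14 → extends → [9, 14]
16 → extends → [9, 14, 16]
9 → already a tail → [9, 14, 16]
4 → replaces 9 → [4, 14, 16]
21 → extends → [4, 14, 16, 21]
4 → already a tail → [4, 14, 16, 21]
Four tails, so the longest strictly increasing subsequence has length 4 (e.g. 11, 14, 16, 21).

4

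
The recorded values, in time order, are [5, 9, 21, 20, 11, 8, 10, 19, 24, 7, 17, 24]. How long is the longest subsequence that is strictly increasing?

Let dp[i] be the length of the longest such subsequence ending at index i:
i:      1  2  3  4  5  6  7  8  9 10 11 12
a[i]:   5  9 21 20 11  8 10 19 24  7 17 24
dp:     1  2  3  3  3  2  3  4  5  2  4  5
Maximum dp value is 5.

5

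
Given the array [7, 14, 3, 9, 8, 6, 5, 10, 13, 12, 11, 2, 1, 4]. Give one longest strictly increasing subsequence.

7, 9, 10, 13

Patience tails give the LIS length; then backtrack through the dp parents:
7 → extends → [7]
14 → extends → [7, 14]
3 → replaces 7 → [3, 14]
9 → replaces 14 → [3, 9]
8 → replaces 9 → [3, 8]
6 → replaces 8 → [3, 6]
5 → replaces 6 → [3, 5]
10 → extends → [3, 5, 10]
13 → extends → [3, 5, 10, 13]
12 → replaces 13 → [3, 5, 10, 12]
11 → replaces 12 → [3, 5, 10, 11]
2 → replaces 3 → [2, 5, 10, 11]
1 → replaces 2 → [1, 5, 10, 11]
4 → replaces 5 → [1, 4, 10, 11]
Length 4; one witness is 7, 9, 10, 13.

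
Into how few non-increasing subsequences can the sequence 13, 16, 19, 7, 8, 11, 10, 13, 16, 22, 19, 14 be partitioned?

6

The minimum number of non-increasing subsequences covering a sequence equals the length of its longest strictly increasing subsequence.
LIS length is 6 (e.g. 7, 8, 11, 13, 16, 22), so 6 piles are needed.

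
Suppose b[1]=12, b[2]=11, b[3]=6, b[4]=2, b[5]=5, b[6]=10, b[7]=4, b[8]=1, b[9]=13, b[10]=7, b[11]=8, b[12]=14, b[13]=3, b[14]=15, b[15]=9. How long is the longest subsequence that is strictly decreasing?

Let dp[i] be the longest strictly decreasing subsequence ending at i:
i:      1  2  3  4  5  6  7  8  9 10 11 12 13 14 15
b[i]:  12 11  6  2  5 10  4  1 13  7  8 14  3 15  9
dp:     1  2  3  4  4  3  5  6  1  4  4  1  6  1  4
Maximum is 6.

6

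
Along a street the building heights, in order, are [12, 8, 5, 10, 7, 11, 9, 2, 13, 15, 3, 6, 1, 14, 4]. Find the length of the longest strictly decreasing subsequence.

5

Negate each value so 'decreasing' becomes 'increasing', then run patience tails on the negated sequence:
-12 → extends → [-12]
-8 → extends → [-12, -8]
-5 → extends → [-12, -8, -5]
-10 → replaces -8 → [-12, -10, -5]
-7 → replaces -5 → [-12, -10, -7]
-11 → replaces -10 → [-12, -11, -7]
-9 → replaces -7 → [-12, -11, -9]
-2 → extends → [-12, -11, -9, -2]
-13 → replaces -12 → [-13, -11, -9, -2]
-15 → replaces -13 → [-15, -11, -9, -2]
-3 → replaces -2 → [-15, -11, -9, -3]
-6 → replaces -3 → [-15, -11, -9, -6]
-1 → extends → [-15, -11, -9, -6, -1]
-14 → replaces -11 → [-15, -14, -9, -6, -1]
-4 → replaces -1 → [-15, -14, -9, -6, -4]
Five tails, so the longest strictly decreasing subsequence of the original has length 5.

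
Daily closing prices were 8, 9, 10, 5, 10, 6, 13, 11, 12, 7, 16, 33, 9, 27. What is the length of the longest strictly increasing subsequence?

7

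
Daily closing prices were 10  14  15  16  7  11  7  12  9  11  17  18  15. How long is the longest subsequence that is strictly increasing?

Track the smallest tail for each achievable length (strict):
10 → extends → [10]
14 → extends → [10, 14]
15 → extends → [10, 14, 15]
16 → extends → [10, 14, 15, 16]
7 → replaces 10 → [7, 14, 15, 16]
11 → replaces 14 → [7, 11, 15, 16]
7 → already a tail → [7, 11, 15, 16]
12 → replaces 15 → [7, 11, 12, 16]
9 → replaces 11 → [7, 9, 12, 16]
11 → replaces 12 → [7, 9, 11, 16]
17 → extends → [7, 9, 11, 16, 17]
18 → extends → [7, 9, 11, 16, 17, 18]
15 → replaces 16 → [7, 9, 11, 15, 17, 18]
Six tails, so the longest strictly increasing subsequence has length 6 (e.g. 10, 14, 15, 16, 17, 18).

6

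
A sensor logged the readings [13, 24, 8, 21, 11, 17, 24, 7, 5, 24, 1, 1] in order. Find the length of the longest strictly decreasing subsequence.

Let dp[i] be the longest strictly decreasing subsequence ending at i:
i:      1  2  3  4  5  6  7  8  9 10 11 12
a[i]:  13 24  8 21 11 17 24  7  5 24  1  1
dp:     1  1  2  2  3  3  1  4  5  1  6  6
Maximum is 6.

6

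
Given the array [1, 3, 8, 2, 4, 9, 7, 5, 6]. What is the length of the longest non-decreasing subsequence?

Let dp[i] be the length of the longest such subsequence ending at index i:
i:     1 2 3 4 5 6 7 8 9
a[i]:  1 3 8 2 4 9 7 5 6
dp:    1 2 3 2 3 4 4 4 5
Maximum dp value is 5.

5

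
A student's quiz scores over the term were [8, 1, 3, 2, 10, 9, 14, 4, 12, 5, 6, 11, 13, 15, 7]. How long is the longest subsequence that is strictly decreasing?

Negate each value so 'decreasing' becomes 'increasing', then run patience tails on the negated sequence:
-8 → extends → [-8]
-1 → extends → [-8, -1]
-3 → replaces -1 → [-8, -3]
-2 → extends → [-8, -3, -2]
-10 → replaces -8 → [-10, -3, -2]
-9 → replaces -3 → [-10, -9, -2]
-14 → replaces -10 → [-14, -9, -2]
-4 → replaces -2 → [-14, -9, -4]
-12 → replaces -9 → [-14, -12, -4]
-5 → replaces -4 → [-14, -12, -5]
-6 → replaces -5 → [-14, -12, -6]
-11 → replaces -6 → [-14, -12, -11]
-13 → replaces -12 → [-14, -13, -11]
-15 → replaces -14 → [-15, -13, -11]
-7 → extends → [-15, -13, -11, -7]
Four tails, so the longest strictly decreasing subsequence of the original has length 4.

4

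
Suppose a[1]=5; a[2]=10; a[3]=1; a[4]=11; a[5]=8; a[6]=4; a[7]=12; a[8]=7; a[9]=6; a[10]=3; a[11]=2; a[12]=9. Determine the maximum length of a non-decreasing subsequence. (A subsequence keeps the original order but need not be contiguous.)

4

Track the smallest tail for each achievable length (allowing ties):
5 → extends → [5]
10 → extends → [5, 10]
1 → replaces 5 → [1, 10]
11 → extends → [1, 10, 11]
8 → replaces 10 → [1, 8, 11]
4 → replaces 8 → [1, 4, 11]
12 → extends → [1, 4, 11, 12]
7 → replaces 11 → [1, 4, 7, 12]
6 → replaces 7 → [1, 4, 6, 12]
3 → replaces 4 → [1, 3, 6, 12]
2 → replaces 3 → [1, 2, 6, 12]
9 → replaces 12 → [1, 2, 6, 9]
Four tails, so the longest non-decreasing subsequence has length 4 (e.g. 5, 10, 11, 12).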